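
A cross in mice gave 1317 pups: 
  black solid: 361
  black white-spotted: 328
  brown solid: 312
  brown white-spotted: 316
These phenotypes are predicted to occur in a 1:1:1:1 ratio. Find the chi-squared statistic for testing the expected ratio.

Under the 1:1:1:1 hypothesis (Σ ratio = 4, N = 1317):
  black solid: 1317 × 1/4 = 329.25
  black white-spotted: 1317 × 1/4 = 329.25
  brown solid: 1317 × 1/4 = 329.25
  brown white-spotted: 1317 × 1/4 = 329.25
χ² = Σ (O − E)² / E
  black solid: (361 − 329.25)² / 329.25 = 3.0617
  black white-spotted: (328 − 329.25)² / 329.25 = 0.0047
  brown solid: (312 − 329.25)² / 329.25 = 0.9038
  brown white-spotted: (316 − 329.25)² / 329.25 = 0.5332
χ² = 3.0617 + 0.0047 + 0.9038 + 0.5332 = 4.5034 ≈ 4.503

4.503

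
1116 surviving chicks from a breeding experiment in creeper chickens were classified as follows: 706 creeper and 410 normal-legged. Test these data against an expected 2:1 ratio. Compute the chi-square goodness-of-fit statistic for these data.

Expected counts for N = 1116 under a 2:1 ratio (total parts = 3):
  creeper: 1116 × 2/3 = 744
  normal-legged: 1116 × 1/3 = 372
χ² = Σ (O − E)² / E
  creeper: (706 − 744)² / 744 = 1.9409
  normal-legged: (410 − 372)² / 372 = 3.8817
χ² = 1.9409 + 3.8817 = 5.8226 ≈ 5.823

5.823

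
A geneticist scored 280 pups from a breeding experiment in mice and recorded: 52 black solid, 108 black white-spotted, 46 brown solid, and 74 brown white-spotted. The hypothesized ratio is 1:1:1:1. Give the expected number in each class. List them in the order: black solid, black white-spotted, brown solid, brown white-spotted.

70, 70, 70, 70

The 1:1:1:1 ratio has 4 parts, so with N = 280 the expected counts are:
  black solid: 280 × 1/4 = 70
  black white-spotted: 280 × 1/4 = 70
  brown solid: 280 × 1/4 = 70
  brown white-spotted: 280 × 1/4 = 70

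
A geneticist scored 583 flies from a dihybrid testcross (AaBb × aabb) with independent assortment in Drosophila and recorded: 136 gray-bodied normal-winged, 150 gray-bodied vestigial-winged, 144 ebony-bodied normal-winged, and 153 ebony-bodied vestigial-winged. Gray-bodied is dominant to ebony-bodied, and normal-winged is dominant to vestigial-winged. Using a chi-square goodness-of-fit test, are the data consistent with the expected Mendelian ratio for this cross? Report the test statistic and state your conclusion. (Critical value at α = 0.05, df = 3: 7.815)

1.158; consistent

A dihybrid testcross with independent assortment gives a 1:1:1:1 ratio.
Under the 1:1:1:1 hypothesis (Σ ratio = 4, N = 583):
  gray-bodied normal-winged: 583 × 1/4 = 145.75
  gray-bodied vestigial-winged: 583 × 1/4 = 145.75
  ebony-bodied normal-winged: 583 × 1/4 = 145.75
  ebony-bodied vestigial-winged: 583 × 1/4 = 145.75
χ² = Σ (O − E)² / E
  gray-bodied normal-winged: (136 − 145.75)² / 145.75 = 0.6522
  gray-bodied vestigial-winged: (150 − 145.75)² / 145.75 = 0.1239
  ebony-bodied normal-winged: (144 − 145.75)² / 145.75 = 0.0210
  ebony-bodied vestigial-winged: (153 − 145.75)² / 145.75 = 0.3606
χ² = 0.6522 + 0.1239 + 0.0210 + 0.3606 = 1.1577 ≈ 1.158
Degrees of freedom = 4 − 1 = 3; critical value at α = 0.05 is 7.815.
Since 1.158 < 7.815, we fail to reject the null hypothesis — the data are consistent with the 1:1:1:1 ratio.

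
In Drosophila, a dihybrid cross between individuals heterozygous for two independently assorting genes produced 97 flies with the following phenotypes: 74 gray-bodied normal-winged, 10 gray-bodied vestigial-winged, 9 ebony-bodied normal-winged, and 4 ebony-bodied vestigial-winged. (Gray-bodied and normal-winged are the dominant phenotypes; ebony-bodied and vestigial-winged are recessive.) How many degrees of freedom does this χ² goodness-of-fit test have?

A dihybrid F₂ with independent assortment and complete dominance at both loci gives a 9:3:3:1 phenotypic ratio.
A goodness-of-fit test with 4 phenotype classes has df = 4 − 1 = 3.

3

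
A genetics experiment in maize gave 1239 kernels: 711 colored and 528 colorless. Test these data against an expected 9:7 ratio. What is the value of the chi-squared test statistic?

0.649

The 9:7 ratio has 16 parts, so with N = 1239 the expected counts are:
  colored: 1239 × 9/16 = 696.9375
  colorless: 1239 × 7/16 = 542.0625
χ² = Σ (O − E)² / E
  colored: (711 − 696.9375)² / 696.9375 = 0.2837
  colorless: (528 − 542.0625)² / 542.0625 = 0.3648
χ² = 0.2837 + 0.3648 = 0.6485 ≈ 0.649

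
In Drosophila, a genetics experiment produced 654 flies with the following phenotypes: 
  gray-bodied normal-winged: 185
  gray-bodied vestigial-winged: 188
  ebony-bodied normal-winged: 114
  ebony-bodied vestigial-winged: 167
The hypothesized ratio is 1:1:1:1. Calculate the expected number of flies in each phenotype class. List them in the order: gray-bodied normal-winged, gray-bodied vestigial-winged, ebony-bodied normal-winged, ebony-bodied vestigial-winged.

Expected counts for N = 654 under a 1:1:1:1 ratio (total parts = 4):
  gray-bodied normal-winged: 654 × 1/4 = 163.5
  gray-bodied vestigial-winged: 654 × 1/4 = 163.5
  ebony-bodied normal-winged: 654 × 1/4 = 163.5
  ebony-bodied vestigial-winged: 654 × 1/4 = 163.5

163.5, 163.5, 163.5, 163.5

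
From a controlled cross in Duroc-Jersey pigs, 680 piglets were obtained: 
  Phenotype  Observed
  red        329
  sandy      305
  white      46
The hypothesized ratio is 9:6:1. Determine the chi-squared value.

Expected counts for N = 680 under a 9:6:1 ratio (total parts = 16):
  red: 680 × 9/16 = 382.5
  sandy: 680 × 6/16 = 255
  white: 680 × 1/16 = 42.5
χ² = Σ (O − E)² / E
  red: (329 − 382.5)² / 382.5 = 7.4830
  sandy: (305 − 255)² / 255 = 9.8039
  white: (46 − 42.5)² / 42.5 = 0.2882
χ² = 7.4830 + 9.8039 + 0.2882 = 17.5751 ≈ 17.575

17.575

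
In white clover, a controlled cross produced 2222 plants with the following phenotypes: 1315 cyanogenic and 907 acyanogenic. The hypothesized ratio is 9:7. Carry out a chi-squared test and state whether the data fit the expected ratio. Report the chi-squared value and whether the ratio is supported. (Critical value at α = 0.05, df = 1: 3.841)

7.756; not consistent

Under the 9:7 hypothesis (Σ ratio = 16, N = 2222):
  cyanogenic: 2222 × 9/16 = 1249.875
  acyanogenic: 2222 × 7/16 = 972.125
χ² = Σ (O − E)² / E
  cyanogenic: (1315 − 1249.875)² / 1249.875 = 3.3934
  acyanogenic: (907 − 972.125)² / 972.125 = 4.3629
χ² = 3.3934 + 4.3629 = 7.7563 ≈ 7.756
Degrees of freedom = 2 − 1 = 1; critical value at α = 0.05 is 3.841.
Since 7.756 > 3.841, we reject the null hypothesis — the data do not fit the 9:7 ratio.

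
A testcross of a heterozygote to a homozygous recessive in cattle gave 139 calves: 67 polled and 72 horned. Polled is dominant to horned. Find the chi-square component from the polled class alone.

A testcross of a heterozygote (Aa × aa) gives a 1:1 phenotypic ratio.
Expected counts for N = 139 under a 1:1 ratio (total parts = 2):
  polled: 139 × 1/2 = 69.5
  horned: 139 × 1/2 = 69.5
Contribution of polled: (67 − 69.5)² / 69.5 = 0.0899

0.090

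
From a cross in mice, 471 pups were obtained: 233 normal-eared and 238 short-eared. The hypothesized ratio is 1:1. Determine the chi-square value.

Total ratio parts = 2. Expected numbers out of 471:
  normal-eared: 471 × 1/2 = 235.5
  short-eared: 471 × 1/2 = 235.5
χ² = Σ (O − E)² / E
  normal-eared: (233 − 235.5)² / 235.5 = 0.0265
  short-eared: (238 − 235.5)² / 235.5 = 0.0265
χ² = 0.0265 + 0.0265 = 0.053

0.053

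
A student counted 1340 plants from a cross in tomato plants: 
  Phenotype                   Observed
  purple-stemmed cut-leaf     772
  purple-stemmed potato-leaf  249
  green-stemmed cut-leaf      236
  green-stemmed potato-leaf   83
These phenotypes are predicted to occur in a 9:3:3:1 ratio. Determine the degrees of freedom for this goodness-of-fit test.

3

A goodness-of-fit test with 4 phenotype classes has df = 4 − 1 = 3.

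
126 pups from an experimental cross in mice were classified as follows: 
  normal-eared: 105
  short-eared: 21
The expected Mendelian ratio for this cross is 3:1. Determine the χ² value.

4.667

The 3:1 ratio has 4 parts, so with N = 126 the expected counts are:
  normal-eared: 126 × 3/4 = 94.5
  short-eared: 126 × 1/4 = 31.5
χ² = Σ (O − E)² / E
  normal-eared: (105 − 94.5)² / 94.5 = 1.1667
  short-eared: (21 − 31.5)² / 31.5 = 3.5000
χ² = 1.1667 + 3.5000 = 4.6667 ≈ 4.667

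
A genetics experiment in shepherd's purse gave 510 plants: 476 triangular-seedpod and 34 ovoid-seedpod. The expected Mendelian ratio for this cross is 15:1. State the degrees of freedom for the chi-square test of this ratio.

A goodness-of-fit test with 2 phenotype classes has df = 2 − 1 = 1.

1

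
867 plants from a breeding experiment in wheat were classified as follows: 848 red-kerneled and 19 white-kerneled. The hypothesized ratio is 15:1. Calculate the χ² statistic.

24.373

The 15:1 ratio has 16 parts, so with N = 867 the expected counts are:
  red-kerneled: 867 × 15/16 = 812.8125
  white-kerneled: 867 × 1/16 = 54.1875
χ² = Σ (O − E)² / E
  red-kerneled: (848 − 812.8125)² / 812.8125 = 1.5233
  white-kerneled: (19 − 54.1875)² / 54.1875 = 22.8496
χ² = 1.5233 + 22.8496 = 24.3729 ≈ 24.373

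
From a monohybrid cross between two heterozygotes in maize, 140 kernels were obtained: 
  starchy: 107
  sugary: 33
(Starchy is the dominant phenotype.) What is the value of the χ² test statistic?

0.152

For a monohybrid cross between heterozygotes with complete dominance, the expected phenotypic ratio is 3:1.
The 3:1 ratio has 4 parts, so with N = 140 the expected counts are:
  starchy: 140 × 3/4 = 105
  sugary: 140 × 1/4 = 35
χ² = Σ (O − E)² / E
  starchy: (107 − 105)² / 105 = 0.0381
  sugary: (33 − 35)² / 35 = 0.1143
χ² = 0.0381 + 0.1143 = 0.1524 ≈ 0.152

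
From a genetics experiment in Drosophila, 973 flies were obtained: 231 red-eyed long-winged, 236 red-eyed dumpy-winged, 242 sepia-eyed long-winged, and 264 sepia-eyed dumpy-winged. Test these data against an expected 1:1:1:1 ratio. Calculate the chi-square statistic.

2.609

Under the 1:1:1:1 hypothesis (Σ ratio = 4, N = 973):
  red-eyed long-winged: 973 × 1/4 = 243.25
  red-eyed dumpy-winged: 973 × 1/4 = 243.25
  sepia-eyed long-winged: 973 × 1/4 = 243.25
  sepia-eyed dumpy-winged: 973 × 1/4 = 243.25
χ² = Σ (O − E)² / E
  red-eyed long-winged: (231 − 243.25)² / 243.25 = 0.6169
  red-eyed dumpy-winged: (236 − 243.25)² / 243.25 = 0.2161
  sepia-eyed long-winged: (242 − 243.25)² / 243.25 = 0.0064
  sepia-eyed dumpy-winged: (264 − 243.25)² / 243.25 = 1.7700
χ² = 0.6169 + 0.2161 + 0.0064 + 1.7700 = 2.6094 ≈ 2.609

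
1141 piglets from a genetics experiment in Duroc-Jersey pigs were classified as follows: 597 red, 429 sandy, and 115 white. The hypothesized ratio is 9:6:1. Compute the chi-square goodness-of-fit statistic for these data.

29.896

Total ratio parts = 16. Expected numbers out of 1141:
  red: 1141 × 9/16 = 641.8125
  sandy: 1141 × 6/16 = 427.875
  white: 1141 × 1/16 = 71.3125
χ² = Σ (O − E)² / E
  red: (597 − 641.8125)² / 641.8125 = 3.1289
  sandy: (429 − 427.875)² / 427.875 = 0.0030
  white: (115 − 71.3125)² / 71.3125 = 26.7639
χ² = 3.1289 + 0.0030 + 26.7639 = 29.8958 ≈ 29.896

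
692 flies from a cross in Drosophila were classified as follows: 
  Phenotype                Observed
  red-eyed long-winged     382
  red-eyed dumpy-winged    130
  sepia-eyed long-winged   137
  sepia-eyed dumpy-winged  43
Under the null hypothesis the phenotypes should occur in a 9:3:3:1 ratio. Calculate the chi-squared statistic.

The 9:3:3:1 ratio has 16 parts, so with N = 692 the expected counts are:
  red-eyed long-winged: 692 × 9/16 = 389.25
  red-eyed dumpy-winged: 692 × 3/16 = 129.75
  sepia-eyed long-winged: 692 × 3/16 = 129.75
  sepia-eyed dumpy-winged: 692 × 1/16 = 43.25
χ² = Σ (O − E)² / E
  red-eyed long-winged: (382 − 389.25)² / 389.25 = 0.1350
  red-eyed dumpy-winged: (130 − 129.75)² / 129.75 = 0.0005
  sepia-eyed long-winged: (137 − 129.75)² / 129.75 = 0.4051
  sepia-eyed dumpy-winged: (43 − 43.25)² / 43.25 = 0.0014
χ² = 0.1350 + 0.0005 + 0.4051 + 0.0014 = 0.542

0.542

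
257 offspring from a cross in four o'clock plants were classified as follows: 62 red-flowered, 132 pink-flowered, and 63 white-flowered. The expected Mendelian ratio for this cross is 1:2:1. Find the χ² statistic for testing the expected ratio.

Expected counts for N = 257 under a 1:2:1 ratio (total parts = 4):
  red-flowered: 257 × 1/4 = 64.25
  pink-flowered: 257 × 2/4 = 128.5
  white-flowered: 257 × 1/4 = 64.25
χ² = Σ (O − E)² / E
  red-flowered: (62 − 64.25)² / 64.25 = 0.0788
  pink-flowered: (132 − 128.5)² / 128.5 = 0.0953
  white-flowered: (63 − 64.25)² / 64.25 = 0.0243
χ² = 0.0788 + 0.0953 + 0.0243 = 0.1984 ≈ 0.198

0.198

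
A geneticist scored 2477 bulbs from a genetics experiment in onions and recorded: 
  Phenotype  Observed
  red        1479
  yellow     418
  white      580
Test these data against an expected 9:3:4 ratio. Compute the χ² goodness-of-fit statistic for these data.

The 9:3:4 ratio has 16 parts, so with N = 2477 the expected counts are:
  red: 2477 × 9/16 = 1393.3125
  yellow: 2477 × 3/16 = 464.4375
  white: 2477 × 4/16 = 619.25
χ² = Σ (O − E)² / E
  red: (1479 − 1393.3125)² / 1393.3125 = 5.2697
  yellow: (418 − 464.4375)² / 464.4375 = 4.6431
  white: (580 − 619.25)² / 619.25 = 2.4878
χ² = 5.2697 + 4.6431 + 2.4878 = 12.4006 ≈ 12.401

12.401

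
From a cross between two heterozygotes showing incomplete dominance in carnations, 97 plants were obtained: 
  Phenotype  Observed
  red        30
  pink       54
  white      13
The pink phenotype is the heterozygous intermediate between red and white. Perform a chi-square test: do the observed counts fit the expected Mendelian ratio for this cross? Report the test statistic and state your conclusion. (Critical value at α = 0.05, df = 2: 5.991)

7.206; not consistent

With incomplete dominance, a heterozygote × heterozygote cross gives a 1:2:1 phenotypic ratio.
The 1:2:1 ratio has 4 parts, so with N = 97 the expected counts are:
  red: 97 × 1/4 = 24.25
  pink: 97 × 2/4 = 48.5
  white: 97 × 1/4 = 24.25
χ² = Σ (O − E)² / E
  red: (30 − 24.25)² / 24.25 = 1.3634
  pink: (54 − 48.5)² / 48.5 = 0.6237
  white: (13 − 24.25)² / 24.25 = 5.2191
χ² = 1.3634 + 0.6237 + 5.2191 = 7.2062 ≈ 7.206
Degrees of freedom = 3 − 1 = 2; critical value at α = 0.05 is 5.991.
Since 7.206 > 5.991, we reject the null hypothesis — the data do not fit the 1:2:1 ratio.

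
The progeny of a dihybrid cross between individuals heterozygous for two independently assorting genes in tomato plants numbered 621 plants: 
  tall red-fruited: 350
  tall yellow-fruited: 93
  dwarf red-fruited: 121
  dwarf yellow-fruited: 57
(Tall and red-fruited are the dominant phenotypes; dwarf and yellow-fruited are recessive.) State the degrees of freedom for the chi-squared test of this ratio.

3

A dihybrid F₂ with independent assortment and complete dominance at both loci gives a 9:3:3:1 phenotypic ratio.
A goodness-of-fit test with 4 phenotype classes has df = 4 − 1 = 3.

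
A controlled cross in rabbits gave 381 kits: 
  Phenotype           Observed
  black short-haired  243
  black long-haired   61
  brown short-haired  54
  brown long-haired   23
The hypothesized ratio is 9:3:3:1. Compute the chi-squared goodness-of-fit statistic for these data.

9.649

Expected counts for N = 381 under a 9:3:3:1 ratio (total parts = 16):
  black short-haired: 381 × 9/16 = 214.3125
  black long-haired: 381 × 3/16 = 71.4375
  brown short-haired: 381 × 3/16 = 71.4375
  brown long-haired: 381 × 1/16 = 23.8125
χ² = Σ (O − E)² / E
  black short-haired: (243 − 214.3125)² / 214.3125 = 3.8401
  black long-haired: (61 − 71.4375)² / 71.4375 = 1.5250
  brown short-haired: (54 − 71.4375)² / 71.4375 = 4.2564
  brown long-haired: (23 − 23.8125)² / 23.8125 = 0.0277
χ² = 3.8401 + 1.5250 + 4.2564 + 0.0277 = 9.6492 ≈ 9.649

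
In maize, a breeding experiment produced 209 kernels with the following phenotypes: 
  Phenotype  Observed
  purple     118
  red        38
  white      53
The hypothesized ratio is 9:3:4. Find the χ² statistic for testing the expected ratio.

Total ratio parts = 16. Expected numbers out of 209:
  purple: 209 × 9/16 = 117.5625
  red: 209 × 3/16 = 39.1875
  white: 209 × 4/16 = 52.25
χ² = Σ (O − E)² / E
  purple: (118 − 117.5625)² / 117.5625 = 0.0016
  red: (38 − 39.1875)² / 39.1875 = 0.0360
  white: (53 − 52.25)² / 52.25 = 0.0108
χ² = 0.0016 + 0.0360 + 0.0108 = 0.0484 ≈ 0.048

0.048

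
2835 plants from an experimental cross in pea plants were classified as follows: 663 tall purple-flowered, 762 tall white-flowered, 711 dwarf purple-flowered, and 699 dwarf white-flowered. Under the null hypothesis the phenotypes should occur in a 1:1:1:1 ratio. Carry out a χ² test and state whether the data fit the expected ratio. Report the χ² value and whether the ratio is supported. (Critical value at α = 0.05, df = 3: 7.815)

The 1:1:1:1 ratio has 4 parts, so with N = 2835 the expected counts are:
  tall purple-flowered: 2835 × 1/4 = 708.75
  tall white-flowered: 2835 × 1/4 = 708.75
  dwarf purple-flowered: 2835 × 1/4 = 708.75
  dwarf white-flowered: 2835 × 1/4 = 708.75
χ² = Σ (O − E)² / E
  tall purple-flowered: (663 − 708.75)² / 708.75 = 2.9532
  tall white-flowered: (762 − 708.75)² / 708.75 = 4.0008
  dwarf purple-flowered: (711 − 708.75)² / 708.75 = 0.0071
  dwarf white-flowered: (699 − 708.75)² / 708.75 = 0.1341
χ² = 2.9532 + 4.0008 + 0.0071 + 0.1341 = 7.0952 ≈ 7.095
Degrees of freedom = 4 − 1 = 3; critical value at α = 0.05 is 7.815.
Since 7.095 < 7.815, we fail to reject the null hypothesis — the data are consistent with the 1:1:1:1 ratio.

7.095; consistent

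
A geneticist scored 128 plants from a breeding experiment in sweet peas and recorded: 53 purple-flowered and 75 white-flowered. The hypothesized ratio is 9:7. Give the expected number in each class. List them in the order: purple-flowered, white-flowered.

72, 56

The 9:7 ratio has 16 parts, so with N = 128 the expected counts are:
  purple-flowered: 128 × 9/16 = 72
  white-flowered: 128 × 7/16 = 56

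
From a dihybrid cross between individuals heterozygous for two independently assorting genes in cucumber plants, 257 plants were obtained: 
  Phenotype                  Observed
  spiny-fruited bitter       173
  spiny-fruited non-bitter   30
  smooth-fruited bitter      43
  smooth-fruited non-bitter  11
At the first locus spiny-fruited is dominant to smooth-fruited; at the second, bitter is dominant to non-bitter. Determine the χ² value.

A dihybrid F₂ with independent assortment and complete dominance at both loci gives a 9:3:3:1 phenotypic ratio.
Expected counts for N = 257 under a 9:3:3:1 ratio (total parts = 16):
  spiny-fruited bitter: 257 × 9/16 = 144.5625
  spiny-fruited non-bitter: 257 × 3/16 = 48.1875
  smooth-fruited bitter: 257 × 3/16 = 48.1875
  smooth-fruited non-bitter: 257 × 1/16 = 16.0625
χ² = Σ (O − E)² / E
  spiny-fruited bitter: (173 − 144.5625)² / 144.5625 = 5.5941
  spiny-fruited non-bitter: (30 − 48.1875)² / 48.1875 = 6.8645
  smooth-fruited bitter: (43 − 48.1875)² / 48.1875 = 0.5584
  smooth-fruited non-bitter: (11 − 16.0625)² / 16.0625 = 1.5956
χ² = 5.5941 + 6.8645 + 0.5584 + 1.5956 = 14.6126 ≈ 14.613

14.613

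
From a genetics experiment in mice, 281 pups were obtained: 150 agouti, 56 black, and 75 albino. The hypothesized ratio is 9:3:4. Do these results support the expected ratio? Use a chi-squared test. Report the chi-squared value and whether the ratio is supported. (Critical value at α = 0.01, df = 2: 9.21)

Expected counts for N = 281 under a 9:3:4 ratio (total parts = 16):
  agouti: 281 × 9/16 = 158.0625
  black: 281 × 3/16 = 52.6875
  albino: 281 × 4/16 = 70.25
χ² = Σ (O − E)² / E
  agouti: (150 − 158.0625)² / 158.0625 = 0.4113
  black: (56 − 52.6875)² / 52.6875 = 0.2083
  albino: (75 − 70.25)² / 70.25 = 0.3212
χ² = 0.4113 + 0.2083 + 0.3212 = 0.9408 ≈ 0.941
Degrees of freedom = 3 − 1 = 2; critical value at α = 0.01 is 9.21.
Since 0.941 < 9.21, we fail to reject the null hypothesis — the data are consistent with the 9:3:4 ratio.

0.941; consistent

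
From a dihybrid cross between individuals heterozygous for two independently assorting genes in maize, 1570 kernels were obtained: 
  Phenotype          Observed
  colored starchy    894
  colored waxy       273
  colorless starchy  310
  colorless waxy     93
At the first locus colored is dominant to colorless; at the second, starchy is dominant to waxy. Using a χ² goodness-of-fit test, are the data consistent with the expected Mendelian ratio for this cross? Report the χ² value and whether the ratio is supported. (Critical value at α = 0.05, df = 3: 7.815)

2.783; consistent

A dihybrid F₂ with independent assortment and complete dominance at both loci gives a 9:3:3:1 phenotypic ratio.
Under the 9:3:3:1 hypothesis (Σ ratio = 16, N = 1570):
  colored starchy: 1570 × 9/16 = 883.125
  colored waxy: 1570 × 3/16 = 294.375
  colorless starchy: 1570 × 3/16 = 294.375
  colorless waxy: 1570 × 1/16 = 98.125
χ² = Σ (O − E)² / E
  colored starchy: (894 − 883.125)² / 883.125 = 0.1339
  colored waxy: (273 − 294.375)² / 294.375 = 1.5521
  colorless starchy: (310 − 294.375)² / 294.375 = 0.8294
  colorless waxy: (93 − 98.125)² / 98.125 = 0.2677
χ² = 0.1339 + 1.5521 + 0.8294 + 0.2677 = 2.7831 ≈ 2.783
Degrees of freedom = 4 − 1 = 3; critical value at α = 0.05 is 7.815.
Since 2.783 < 7.815, we fail to reject the null hypothesis — the data are consistent with the 9:3:3:1 ratio.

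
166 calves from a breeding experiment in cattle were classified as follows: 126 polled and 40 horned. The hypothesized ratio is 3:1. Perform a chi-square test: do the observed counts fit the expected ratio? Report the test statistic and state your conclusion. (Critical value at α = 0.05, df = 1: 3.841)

0.072; consistent

The 3:1 ratio has 4 parts, so with N = 166 the expected counts are:
  polled: 166 × 3/4 = 124.5
  horned: 166 × 1/4 = 41.5
χ² = Σ (O − E)² / E
  polled: (126 − 124.5)² / 124.5 = 0.0181
  horned: (40 − 41.5)² / 41.5 = 0.0542
χ² = 0.0181 + 0.0542 = 0.0723 ≈ 0.072
Degrees of freedom = 2 − 1 = 1; critical value at α = 0.05 is 3.841.
Since 0.072 < 3.841, we fail to reject the null hypothesis — the data are consistent with the 3:1 ratio.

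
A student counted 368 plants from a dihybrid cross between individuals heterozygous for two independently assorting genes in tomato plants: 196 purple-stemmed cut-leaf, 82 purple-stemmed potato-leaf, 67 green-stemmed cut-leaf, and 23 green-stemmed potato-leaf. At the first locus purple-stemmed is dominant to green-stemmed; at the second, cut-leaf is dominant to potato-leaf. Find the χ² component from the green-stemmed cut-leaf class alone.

A dihybrid F₂ with independent assortment and complete dominance at both loci gives a 9:3:3:1 phenotypic ratio.
Expected counts for N = 368 under a 9:3:3:1 ratio (total parts = 16):
  purple-stemmed cut-leaf: 368 × 9/16 = 207
  purple-stemmed potato-leaf: 368 × 3/16 = 69
  green-stemmed cut-leaf: 368 × 3/16 = 69
  green-stemmed potato-leaf: 368 × 1/16 = 23
Contribution of green-stemmed cut-leaf: (67 − 69)² / 69 = 0.0580

0.058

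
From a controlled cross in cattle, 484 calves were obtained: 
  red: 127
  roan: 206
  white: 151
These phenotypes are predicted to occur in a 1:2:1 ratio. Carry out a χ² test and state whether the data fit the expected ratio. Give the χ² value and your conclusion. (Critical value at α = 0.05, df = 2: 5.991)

Under the 1:2:1 hypothesis (Σ ratio = 4, N = 484):
  red: 484 × 1/4 = 121
  roan: 484 × 2/4 = 242
  white: 484 × 1/4 = 121
χ² = Σ (O − E)² / E
  red: (127 − 121)² / 121 = 0.2975
  roan: (206 − 242)² / 242 = 5.3554
  white: (151 − 121)² / 121 = 7.4380
χ² = 0.2975 + 5.3554 + 7.4380 = 13.0909 ≈ 13.091
Degrees of freedom = 3 − 1 = 2; critical value at α = 0.05 is 5.991.
Since 13.091 > 5.991, we reject the null hypothesis — the data do not fit the 1:2:1 ratio.

13.091; not consistent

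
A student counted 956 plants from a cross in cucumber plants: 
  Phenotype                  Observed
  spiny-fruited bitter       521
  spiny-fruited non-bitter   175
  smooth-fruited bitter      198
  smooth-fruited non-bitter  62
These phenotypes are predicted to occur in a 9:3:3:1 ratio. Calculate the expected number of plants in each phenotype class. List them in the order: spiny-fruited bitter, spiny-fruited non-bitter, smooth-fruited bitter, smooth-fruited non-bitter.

The 9:3:3:1 ratio has 16 parts, so with N = 956 the expected counts are:
  spiny-fruited bitter: 956 × 9/16 = 537.75
  spiny-fruited non-bitter: 956 × 3/16 = 179.25
  smooth-fruited bitter: 956 × 3/16 = 179.25
  smooth-fruited non-bitter: 956 × 1/16 = 59.75

537.75, 179.25, 179.25, 59.75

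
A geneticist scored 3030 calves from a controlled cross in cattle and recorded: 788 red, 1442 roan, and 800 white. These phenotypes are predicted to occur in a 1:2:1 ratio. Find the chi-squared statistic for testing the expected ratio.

7.130

The 1:2:1 ratio has 4 parts, so with N = 3030 the expected counts are:
  red: 3030 × 1/4 = 757.5
  roan: 3030 × 2/4 = 1515
  white: 3030 × 1/4 = 757.5
χ² = Σ (O − E)² / E
  red: (788 − 757.5)² / 757.5 = 1.2281
  roan: (1442 − 1515)² / 1515 = 3.5175
  white: (800 − 757.5)² / 757.5 = 2.3845
χ² = 1.2281 + 3.5175 + 2.3845 = 7.1301 ≈ 7.130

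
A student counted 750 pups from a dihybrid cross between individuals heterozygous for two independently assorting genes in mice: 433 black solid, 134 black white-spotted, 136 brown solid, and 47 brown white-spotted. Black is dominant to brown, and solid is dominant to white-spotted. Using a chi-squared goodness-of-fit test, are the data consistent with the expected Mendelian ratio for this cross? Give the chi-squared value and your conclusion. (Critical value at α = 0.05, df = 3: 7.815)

0.758; consistent

A dihybrid F₂ with independent assortment and complete dominance at both loci gives a 9:3:3:1 phenotypic ratio.
Under the 9:3:3:1 hypothesis (Σ ratio = 16, N = 750):
  black solid: 750 × 9/16 = 421.875
  black white-spotted: 750 × 3/16 = 140.625
  brown solid: 750 × 3/16 = 140.625
  brown white-spotted: 750 × 1/16 = 46.875
χ² = Σ (O − E)² / E
  black solid: (433 − 421.875)² / 421.875 = 0.2934
  black white-spotted: (134 − 140.625)² / 140.625 = 0.3121
  brown solid: (136 − 140.625)² / 140.625 = 0.1521
  brown white-spotted: (47 − 46.875)² / 46.875 = 0.0003
χ² = 0.2934 + 0.3121 + 0.1521 + 0.0003 = 0.7579 ≈ 0.758
Degrees of freedom = 4 − 1 = 3; critical value at α = 0.05 is 7.815.
Since 0.758 < 7.815, we fail to reject the null hypothesis — the data are consistent with the 9:3:3:1 ratio.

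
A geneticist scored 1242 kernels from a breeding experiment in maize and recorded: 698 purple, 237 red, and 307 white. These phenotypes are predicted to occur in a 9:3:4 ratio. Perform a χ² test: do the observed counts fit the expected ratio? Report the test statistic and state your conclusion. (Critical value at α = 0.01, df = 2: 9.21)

0.113; consistent

Total ratio parts = 16. Expected numbers out of 1242:
  purple: 1242 × 9/16 = 698.625
  red: 1242 × 3/16 = 232.875
  white: 1242 × 4/16 = 310.5
χ² = Σ (O − E)² / E
  purple: (698 − 698.625)² / 698.625 = 0.0006
  red: (237 − 232.875)² / 232.875 = 0.0731
  white: (307 − 310.5)² / 310.5 = 0.0395
χ² = 0.0006 + 0.0731 + 0.0395 = 0.1132 ≈ 0.113
Degrees of freedom = 3 − 1 = 2; critical value at α = 0.01 is 9.21.
Since 0.113 < 9.21, we fail to reject the null hypothesis — the data are consistent with the 9:3:4 ratio.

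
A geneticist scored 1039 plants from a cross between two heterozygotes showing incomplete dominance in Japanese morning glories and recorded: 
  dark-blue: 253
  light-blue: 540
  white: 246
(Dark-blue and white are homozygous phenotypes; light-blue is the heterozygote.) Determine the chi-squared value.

With incomplete dominance, a heterozygote × heterozygote cross gives a 1:2:1 phenotypic ratio.
The 1:2:1 ratio has 4 parts, so with N = 1039 the expected counts are:
  dark-blue: 1039 × 1/4 = 259.75
  light-blue: 1039 × 2/4 = 519.5
  white: 1039 × 1/4 = 259.75
χ² = Σ (O − E)² / E
  dark-blue: (253 − 259.75)² / 259.75 = 0.1754
  light-blue: (540 − 519.5)² / 519.5 = 0.8090
  white: (246 − 259.75)² / 259.75 = 0.7279
χ² = 0.1754 + 0.8090 + 0.7279 = 1.7123 ≈ 1.712

1.712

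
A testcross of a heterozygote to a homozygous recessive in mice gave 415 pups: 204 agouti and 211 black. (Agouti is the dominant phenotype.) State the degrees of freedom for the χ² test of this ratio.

A testcross of a heterozygote (Aa × aa) gives a 1:1 phenotypic ratio.
A goodness-of-fit test with 2 phenotype classes has df = 2 − 1 = 1.

1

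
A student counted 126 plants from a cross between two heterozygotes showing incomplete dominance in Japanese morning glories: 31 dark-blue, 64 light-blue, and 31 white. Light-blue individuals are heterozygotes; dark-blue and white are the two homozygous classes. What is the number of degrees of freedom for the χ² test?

With incomplete dominance, a heterozygote × heterozygote cross gives a 1:2:1 phenotypic ratio.
A goodness-of-fit test with 3 phenotype classes has df = 3 − 1 = 2.

2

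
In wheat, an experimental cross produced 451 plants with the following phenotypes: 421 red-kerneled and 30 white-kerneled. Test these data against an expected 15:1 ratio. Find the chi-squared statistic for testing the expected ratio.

0.124

The 15:1 ratio has 16 parts, so with N = 451 the expected counts are:
  red-kerneled: 451 × 15/16 = 422.8125
  white-kerneled: 451 × 1/16 = 28.1875
χ² = Σ (O − E)² / E
  red-kerneled: (421 − 422.8125)² / 422.8125 = 0.0078
  white-kerneled: (30 − 28.1875)² / 28.1875 = 0.1165
χ² = 0.0078 + 0.1165 = 0.1243 ≈ 0.124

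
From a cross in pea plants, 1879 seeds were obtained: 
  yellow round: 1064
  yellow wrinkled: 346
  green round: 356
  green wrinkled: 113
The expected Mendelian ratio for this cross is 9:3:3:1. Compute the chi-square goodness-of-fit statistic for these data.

0.367

Total ratio parts = 16. Expected numbers out of 1879:
  yellow round: 1879 × 9/16 = 1056.9375
  yellow wrinkled: 1879 × 3/16 = 352.3125
  green round: 1879 × 3/16 = 352.3125
  green wrinkled: 1879 × 1/16 = 117.4375
χ² = Σ (O − E)² / E
  yellow round: (1064 − 1056.9375)² / 1056.9375 = 0.0472
  yellow wrinkled: (346 − 352.3125)² / 352.3125 = 0.1131
  green round: (356 − 352.3125)² / 352.3125 = 0.0386
  green wrinkled: (113 − 117.4375)² / 117.4375 = 0.1677
χ² = 0.0472 + 0.1131 + 0.0386 + 0.1677 = 0.3666 ≈ 0.367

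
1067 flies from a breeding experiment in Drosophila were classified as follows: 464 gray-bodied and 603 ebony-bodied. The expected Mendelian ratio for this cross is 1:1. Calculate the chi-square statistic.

Total ratio parts = 2. Expected numbers out of 1067:
  gray-bodied: 1067 × 1/2 = 533.5
  ebony-bodied: 1067 × 1/2 = 533.5
χ² = Σ (O − E)² / E
  gray-bodied: (464 − 533.5)² / 533.5 = 9.0539
  ebony-bodied: (603 − 533.5)² / 533.5 = 9.0539
χ² = 9.0539 + 9.0539 = 18.1078 ≈ 18.108

18.108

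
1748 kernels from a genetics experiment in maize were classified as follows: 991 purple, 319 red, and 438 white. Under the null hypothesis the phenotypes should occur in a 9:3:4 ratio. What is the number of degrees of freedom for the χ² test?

2

A goodness-of-fit test with 3 phenotype classes has df = 3 − 1 = 2.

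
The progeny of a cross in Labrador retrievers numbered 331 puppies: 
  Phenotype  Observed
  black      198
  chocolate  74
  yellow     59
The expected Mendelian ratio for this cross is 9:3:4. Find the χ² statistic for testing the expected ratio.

The 9:3:4 ratio has 16 parts, so with N = 331 the expected counts are:
  black: 331 × 9/16 = 186.1875
  chocolate: 331 × 3/16 = 62.0625
  yellow: 331 × 4/16 = 82.75
χ² = Σ (O − E)² / E
  black: (198 − 186.1875)² / 186.1875 = 0.7494
  chocolate: (74 − 62.0625)² / 62.0625 = 2.2961
  yellow: (59 − 82.75)² / 82.75 = 6.8165
χ² = 0.7494 + 2.2961 + 6.8165 = 9.862

9.862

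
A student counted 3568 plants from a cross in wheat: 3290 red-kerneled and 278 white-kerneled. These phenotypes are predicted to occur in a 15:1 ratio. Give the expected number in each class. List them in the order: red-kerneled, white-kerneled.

Under the 15:1 hypothesis (Σ ratio = 16, N = 3568):
  red-kerneled: 3568 × 15/16 = 3345
  white-kerneled: 3568 × 1/16 = 223

3345, 223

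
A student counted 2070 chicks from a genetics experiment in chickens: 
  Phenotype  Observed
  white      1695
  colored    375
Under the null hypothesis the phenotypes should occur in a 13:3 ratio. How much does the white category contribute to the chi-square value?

Expected counts for N = 2070 under a 13:3 ratio (total parts = 16):
  white: 2070 × 13/16 = 1681.875
  colored: 2070 × 3/16 = 388.125
Contribution of white: (1695 − 1681.875)² / 1681.875 = 0.1024

0.102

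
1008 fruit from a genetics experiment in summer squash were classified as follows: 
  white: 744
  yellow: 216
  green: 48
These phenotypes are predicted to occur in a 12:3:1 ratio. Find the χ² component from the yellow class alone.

The 12:3:1 ratio has 16 parts, so with N = 1008 the expected counts are:
  white: 1008 × 12/16 = 756
  yellow: 1008 × 3/16 = 189
  green: 1008 × 1/16 = 63
Contribution of yellow: (216 − 189)² / 189 = 3.8571

3.857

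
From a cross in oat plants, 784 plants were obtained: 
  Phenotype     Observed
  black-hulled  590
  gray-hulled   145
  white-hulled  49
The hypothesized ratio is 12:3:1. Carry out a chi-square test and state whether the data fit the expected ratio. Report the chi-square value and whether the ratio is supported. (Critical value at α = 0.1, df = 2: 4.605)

Expected counts for N = 784 under a 12:3:1 ratio (total parts = 16):
  black-hulled: 784 × 12/16 = 588
  gray-hulled: 784 × 3/16 = 147
  white-hulled: 784 × 1/16 = 49
χ² = Σ (O − E)² / E
  black-hulled: (590 − 588)² / 588 = 0.0068
  gray-hulled: (145 − 147)² / 147 = 0.0272
  white-hulled: (49 − 49)² / 49 = 0.0000
χ² = 0.0068 + 0.0272 + 0.0000 = 0.034
Degrees of freedom = 3 − 1 = 2; critical value at α = 0.1 is 4.605.
Since 0.034 < 4.605, we fail to reject the null hypothesis — the data are consistent with the 12:3:1 ratio.

0.034; consistent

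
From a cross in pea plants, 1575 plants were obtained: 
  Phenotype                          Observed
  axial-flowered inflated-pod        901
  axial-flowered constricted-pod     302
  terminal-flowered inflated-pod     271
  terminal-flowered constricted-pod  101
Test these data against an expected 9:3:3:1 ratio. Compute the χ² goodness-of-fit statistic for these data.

2.476

Under the 9:3:3:1 hypothesis (Σ ratio = 16, N = 1575):
  axial-flowered inflated-pod: 1575 × 9/16 = 885.9375
  axial-flowered constricted-pod: 1575 × 3/16 = 295.3125
  terminal-flowered inflated-pod: 1575 × 3/16 = 295.3125
  terminal-flowered constricted-pod: 1575 × 1/16 = 98.4375
χ² = Σ (O − E)² / E
  axial-flowered inflated-pod: (901 − 885.9375)² / 885.9375 = 0.2561
  axial-flowered constricted-pod: (302 − 295.3125)² / 295.3125 = 0.1514
  terminal-flowered inflated-pod: (271 − 295.3125)² / 295.3125 = 2.0016
  terminal-flowered constricted-pod: (101 − 98.4375)² / 98.4375 = 0.0667
χ² = 0.2561 + 0.1514 + 2.0016 + 0.0667 = 2.4758 ≈ 2.476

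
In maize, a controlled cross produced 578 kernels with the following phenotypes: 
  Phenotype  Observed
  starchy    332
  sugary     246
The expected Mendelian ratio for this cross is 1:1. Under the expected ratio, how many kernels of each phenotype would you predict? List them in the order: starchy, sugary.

Expected counts for N = 578 under a 1:1 ratio (total parts = 2):
  starchy: 578 × 1/2 = 289
  sugary: 578 × 1/2 = 289

289, 289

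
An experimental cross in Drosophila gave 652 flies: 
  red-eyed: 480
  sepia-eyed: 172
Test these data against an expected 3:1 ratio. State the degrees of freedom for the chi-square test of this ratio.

A goodness-of-fit test with 2 phenotype classes has df = 2 − 1 = 1.

1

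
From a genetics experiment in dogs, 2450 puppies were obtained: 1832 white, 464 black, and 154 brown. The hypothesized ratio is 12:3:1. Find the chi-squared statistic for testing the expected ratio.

0.068

Expected counts for N = 2450 under a 12:3:1 ratio (total parts = 16):
  white: 2450 × 12/16 = 1837.5
  black: 2450 × 3/16 = 459.375
  brown: 2450 × 1/16 = 153.125
χ² = Σ (O − E)² / E
  white: (1832 − 1837.5)² / 1837.5 = 0.0165
  black: (464 − 459.375)² / 459.375 = 0.0466
  brown: (154 − 153.125)² / 153.125 = 0.0050
χ² = 0.0165 + 0.0466 + 0.0050 = 0.0681 ≈ 0.068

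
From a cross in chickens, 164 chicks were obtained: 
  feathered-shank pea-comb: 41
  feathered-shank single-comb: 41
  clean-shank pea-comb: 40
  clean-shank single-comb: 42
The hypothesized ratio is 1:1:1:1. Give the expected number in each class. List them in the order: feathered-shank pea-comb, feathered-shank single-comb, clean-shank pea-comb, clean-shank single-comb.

41, 41, 41, 41

Total ratio parts = 4. Expected numbers out of 164:
  feathered-shank pea-comb: 164 × 1/4 = 41
  feathered-shank single-comb: 164 × 1/4 = 41
  clean-shank pea-comb: 164 × 1/4 = 41
  clean-shank single-comb: 164 × 1/4 = 41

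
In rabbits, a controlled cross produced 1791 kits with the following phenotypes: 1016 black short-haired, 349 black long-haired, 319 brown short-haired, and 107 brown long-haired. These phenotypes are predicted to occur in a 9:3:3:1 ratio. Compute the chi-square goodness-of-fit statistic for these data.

1.650

The 9:3:3:1 ratio has 16 parts, so with N = 1791 the expected counts are:
  black short-haired: 1791 × 9/16 = 1007.4375
  black long-haired: 1791 × 3/16 = 335.8125
  brown short-haired: 1791 × 3/16 = 335.8125
  brown long-haired: 1791 × 1/16 = 111.9375
χ² = Σ (O − E)² / E
  black short-haired: (1016 − 1007.4375)² / 1007.4375 = 0.0728
  black long-haired: (349 − 335.8125)² / 335.8125 = 0.5179
  brown short-haired: (319 − 335.8125)² / 335.8125 = 0.8417
  brown long-haired: (107 − 111.9375)² / 111.9375 = 0.2178
χ² = 0.0728 + 0.5179 + 0.8417 + 0.2178 = 1.6502 ≈ 1.650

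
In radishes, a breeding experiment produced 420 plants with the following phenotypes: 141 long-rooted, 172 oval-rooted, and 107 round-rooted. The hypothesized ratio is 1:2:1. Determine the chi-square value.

Expected counts for N = 420 under a 1:2:1 ratio (total parts = 4):
  long-rooted: 420 × 1/4 = 105
  oval-rooted: 420 × 2/4 = 210
  round-rooted: 420 × 1/4 = 105
χ² = Σ (O − E)² / E
  long-rooted: (141 − 105)² / 105 = 12.3429
  oval-rooted: (172 − 210)² / 210 = 6.8762
  round-rooted: (107 − 105)² / 105 = 0.0381
χ² = 12.3429 + 6.8762 + 0.0381 = 19.2572 ≈ 19.257

19.257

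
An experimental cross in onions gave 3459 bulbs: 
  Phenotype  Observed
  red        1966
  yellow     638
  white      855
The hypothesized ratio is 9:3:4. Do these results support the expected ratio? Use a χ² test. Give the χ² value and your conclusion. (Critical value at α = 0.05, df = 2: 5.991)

The 9:3:4 ratio has 16 parts, so with N = 3459 the expected counts are:
  red: 3459 × 9/16 = 1945.6875
  yellow: 3459 × 3/16 = 648.5625
  white: 3459 × 4/16 = 864.75
χ² = Σ (O − E)² / E
  red: (1966 − 1945.6875)² / 1945.6875 = 0.2121
  yellow: (638 − 648.5625)² / 648.5625 = 0.1720
  white: (855 − 864.75)² / 864.75 = 0.1099
χ² = 0.2121 + 0.1720 + 0.1099 = 0.494
Degrees of freedom = 3 − 1 = 2; critical value at α = 0.05 is 5.991.
Since 0.494 < 5.991, we fail to reject the null hypothesis — the data are consistent with the 9:3:4 ratio.

0.494; consistent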